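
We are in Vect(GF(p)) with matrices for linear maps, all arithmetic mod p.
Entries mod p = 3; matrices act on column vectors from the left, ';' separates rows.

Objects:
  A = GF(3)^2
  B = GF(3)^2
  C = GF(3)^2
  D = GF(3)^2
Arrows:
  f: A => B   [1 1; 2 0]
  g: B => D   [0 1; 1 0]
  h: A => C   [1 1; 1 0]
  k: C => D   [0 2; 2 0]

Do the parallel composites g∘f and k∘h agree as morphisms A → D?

Path 1 = f;g:
  e0=(1,0) f=>(1,2) g=>(2,1)
  e1=(0,1) f=>(1,0) g=>(0,1)
  ⟦path⟧₁ = [2 0; 1 1]
Path 2 = h;k:
  e0=(1,0) h=>(1,1) k=>(2,2)
  e1=(0,1) h=>(1,0) k=>(0,2)
  ⟦path⟧₂ = [2 0; 2 2]
Equal? NO — does not commute

Answer: DOES NOT COMMUTE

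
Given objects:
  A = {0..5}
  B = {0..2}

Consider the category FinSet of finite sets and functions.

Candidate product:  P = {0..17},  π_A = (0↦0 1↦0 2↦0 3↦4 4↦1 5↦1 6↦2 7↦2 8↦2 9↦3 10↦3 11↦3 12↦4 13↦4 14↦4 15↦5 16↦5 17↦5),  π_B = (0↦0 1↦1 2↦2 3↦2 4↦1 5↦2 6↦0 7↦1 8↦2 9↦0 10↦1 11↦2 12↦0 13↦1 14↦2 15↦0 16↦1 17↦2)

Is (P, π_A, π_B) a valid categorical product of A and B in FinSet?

Answer: NOT A VALID PRODUCT — duplicate pair at indices 14,3

Derivation:
|A|·|B| = 6·3 = 18;  |P| = 18
Check the pairing map k ↦ (π_A(k), π_B(k)):
  0 ↦ (0,0)
  1 ↦ (0,1)
  2 ↦ (0,2)
  3 ↦ (4,2)
  4 ↦ (1,1)
  5 ↦ (1,2)
  6 ↦ (2,0)
  7 ↦ (2,1)
  8 ↦ (2,2)
  9 ↦ (3,0)
  10 ↦ (3,1)
  11 ↦ (3,2)
  12 ↦ (4,0)
  13 ↦ (4,1)
  14 ↦ (4,2)  ✗ repeats pair of k=3
  15 ↦ (5,0)
  16 ↦ (5,1)
  17 ↦ (5,2)
distinct pairs in image: 17 / 18 needed
  → (4,2) hit at k=3 and k=14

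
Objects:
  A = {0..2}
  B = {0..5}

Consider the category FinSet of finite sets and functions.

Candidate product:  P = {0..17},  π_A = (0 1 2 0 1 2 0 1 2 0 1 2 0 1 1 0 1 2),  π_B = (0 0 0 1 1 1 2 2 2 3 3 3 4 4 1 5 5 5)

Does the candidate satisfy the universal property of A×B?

|A|·|B| = 3·6 = 18;  |P| = 18
Check the pairing map k ↦ (π_A(k), π_B(k)):
  0 : (0,0)
  1 : (1,0)
  2 : (2,0)
  3 : (0,1)
  4 : (1,1)
  5 : (2,1)
  6 : (0,2)
  7 : (1,2)
  8 : (2,2)
  9 : (0,3)
  10 : (1,3)
  11 : (2,3)
  12 : (0,4)
  13 : (1,4)
  14 : (1,1)  ✗ repeats pair of k=4
  15 : (0,5)
  16 : (1,5)
  17 : (2,5)
distinct pairs in image: 17 / 18 needed
  → (1,1) hit at k=4 and k=14

Answer: NOT A VALID PRODUCT — duplicate pair at indices 4,14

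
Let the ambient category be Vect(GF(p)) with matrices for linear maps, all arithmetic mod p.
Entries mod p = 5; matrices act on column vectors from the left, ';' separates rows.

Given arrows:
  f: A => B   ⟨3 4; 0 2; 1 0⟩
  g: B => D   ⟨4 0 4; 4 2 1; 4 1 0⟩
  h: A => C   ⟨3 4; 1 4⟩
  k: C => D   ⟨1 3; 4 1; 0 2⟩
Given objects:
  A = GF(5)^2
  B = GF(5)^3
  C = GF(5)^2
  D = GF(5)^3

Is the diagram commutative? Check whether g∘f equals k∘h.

Path 1 = f;g:
  e0=⟨1,0⟩ f=>⟨3,0,1⟩ g=>⟨1,3,2⟩
  e1=⟨0,1⟩ f=>⟨4,2,0⟩ g=>⟨1,0,3⟩
  result₁ = ⟨1 1; 3 0; 2 3⟩
Path 2 = h;k:
  e0=⟨1,0⟩ h=>⟨3,1⟩ k=>⟨1,3,2⟩
  e1=⟨0,1⟩ h=>⟨4,4⟩ k=>⟨1,0,3⟩
  result₂ = ⟨1 1; 3 0; 2 3⟩
Equal? same morphism ✓

Answer: COMMUTES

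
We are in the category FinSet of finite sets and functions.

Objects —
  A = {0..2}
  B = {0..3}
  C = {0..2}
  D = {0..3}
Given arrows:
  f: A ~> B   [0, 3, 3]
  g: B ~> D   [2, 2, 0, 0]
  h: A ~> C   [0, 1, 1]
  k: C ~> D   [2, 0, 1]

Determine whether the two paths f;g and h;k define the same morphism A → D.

Along f;g (path 1):
  0 f~>0 g~>2
  1 f~>3 g~>0
  2 f~>3 g~>0
  ⟦path⟧₁ = [2, 0, 0]
Along h;k (path 2):
  0 h~>0 k~>2
  1 h~>1 k~>0
  2 h~>1 k~>0
  ⟦path⟧₂ = [2, 0, 0]
Equal? YES — commutes

Answer: COMMUTES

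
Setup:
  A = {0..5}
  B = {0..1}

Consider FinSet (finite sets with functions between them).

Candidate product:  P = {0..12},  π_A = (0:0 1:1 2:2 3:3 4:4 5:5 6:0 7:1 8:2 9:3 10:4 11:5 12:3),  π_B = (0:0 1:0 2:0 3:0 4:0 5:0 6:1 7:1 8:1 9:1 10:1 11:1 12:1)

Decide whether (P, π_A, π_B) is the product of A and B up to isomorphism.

|A|·|B| = 6·2 = 12;  |P| = 13
  → cardinalities differ; no bijection possible.

Answer: NOT A VALID PRODUCT — |P|=13 ≠ |A|·|B|=12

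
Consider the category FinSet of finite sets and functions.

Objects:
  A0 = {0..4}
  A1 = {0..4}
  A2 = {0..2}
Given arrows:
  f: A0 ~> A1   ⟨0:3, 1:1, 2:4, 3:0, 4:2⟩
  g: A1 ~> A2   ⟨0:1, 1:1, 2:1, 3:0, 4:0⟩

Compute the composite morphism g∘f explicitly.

Answer: ⟨0:0, 1:1, 2:0, 3:1, 4:1⟩

Trace:
  0 f~>3 g~>0
  1 f~>1 g~>1
  2 f~>4 g~>0
  3 f~>0 g~>1
  4 f~>2 g~>1
composite: ⟨0:0, 1:1, 2:0, 3:1, 4:1⟩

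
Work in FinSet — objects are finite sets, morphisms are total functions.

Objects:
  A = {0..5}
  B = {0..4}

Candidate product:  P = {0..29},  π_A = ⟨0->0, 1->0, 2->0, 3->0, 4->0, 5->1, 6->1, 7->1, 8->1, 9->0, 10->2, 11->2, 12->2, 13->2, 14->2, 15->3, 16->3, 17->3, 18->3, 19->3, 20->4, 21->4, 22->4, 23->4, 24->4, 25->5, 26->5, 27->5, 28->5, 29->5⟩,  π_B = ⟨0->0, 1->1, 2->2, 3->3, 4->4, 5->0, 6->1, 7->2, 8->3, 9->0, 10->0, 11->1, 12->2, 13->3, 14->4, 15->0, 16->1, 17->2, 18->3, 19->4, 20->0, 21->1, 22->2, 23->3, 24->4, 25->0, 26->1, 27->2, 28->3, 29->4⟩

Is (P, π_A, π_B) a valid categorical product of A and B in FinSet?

|A|·|B| = 6·5 = 30;  |P| = 30
Check the pairing map k ↦ (π_A(k), π_B(k)):
  0 -> (0,0)
  1 -> (0,1)
  2 -> (0,2)
  3 -> (0,3)
  4 -> (0,4)
  5 -> (1,0)
  6 -> (1,1)
  7 -> (1,2)
  8 -> (1,3)
  9 -> (0,0)  ✗ repeats pair of k=0
  10 -> (2,0)
  11 -> (2,1)
  12 -> (2,2)
  13 -> (2,3)
  14 -> (2,4)
  15 -> (3,0)
  16 -> (3,1)
  17 -> (3,2)
  18 -> (3,3)
  19 -> (3,4)
  20 -> (4,0)
  21 -> (4,1)
  22 -> (4,2)
  23 -> (4,3)
  24 -> (4,4)
  25 -> (5,0)
  26 -> (5,1)
  27 -> (5,2)
  28 -> (5,3)
  29 -> (5,4)
distinct pairs in image: 29 / 30 needed
  → (0,0) hit at k=0 and k=9

Answer: NOT A VALID PRODUCT — duplicate pair at indices 0,9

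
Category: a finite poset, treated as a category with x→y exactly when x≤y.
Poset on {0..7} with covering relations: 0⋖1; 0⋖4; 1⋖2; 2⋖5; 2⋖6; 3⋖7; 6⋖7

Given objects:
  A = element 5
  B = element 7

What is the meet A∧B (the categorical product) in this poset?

Answer: A∧B = 2

Derivation:
Common predecessors of 5,7: {0,1,2}
  0 <= 2
  1 <= 2
  2 <= 2
glb = 2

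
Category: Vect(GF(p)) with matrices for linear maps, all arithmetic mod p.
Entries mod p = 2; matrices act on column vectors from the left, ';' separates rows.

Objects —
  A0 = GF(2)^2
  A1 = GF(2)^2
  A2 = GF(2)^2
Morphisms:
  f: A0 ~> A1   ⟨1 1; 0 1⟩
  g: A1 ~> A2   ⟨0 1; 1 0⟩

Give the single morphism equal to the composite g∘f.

  e0=[1,0] f~>[1,0] g~>[0,1]
  e1=[0,1] f~>[1,1] g~>[1,1]
⟦path⟧: ⟨0 1; 1 1⟩

Answer: ⟨0 1; 1 1⟩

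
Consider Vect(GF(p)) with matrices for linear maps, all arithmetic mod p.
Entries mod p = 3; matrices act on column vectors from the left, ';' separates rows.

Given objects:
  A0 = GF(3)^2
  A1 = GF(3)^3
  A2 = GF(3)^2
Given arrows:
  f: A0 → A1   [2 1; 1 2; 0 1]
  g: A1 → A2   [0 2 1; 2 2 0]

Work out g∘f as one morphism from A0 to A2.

  e0=[1,0] f→[2,1,0] g→[2,0]
  e1=[0,1] f→[1,2,1] g→[2,0]
result: [2 2; 0 0]

Answer: [2 2; 0 0]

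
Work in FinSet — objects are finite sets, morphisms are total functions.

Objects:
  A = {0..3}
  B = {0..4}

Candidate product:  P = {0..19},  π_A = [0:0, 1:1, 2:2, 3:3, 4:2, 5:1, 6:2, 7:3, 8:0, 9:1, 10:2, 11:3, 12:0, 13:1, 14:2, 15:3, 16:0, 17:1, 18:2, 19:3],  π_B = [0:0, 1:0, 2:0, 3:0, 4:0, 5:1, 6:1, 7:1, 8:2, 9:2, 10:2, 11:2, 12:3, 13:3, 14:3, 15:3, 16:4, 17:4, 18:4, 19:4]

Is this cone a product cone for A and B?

|A|·|B| = 4·5 = 20;  |P| = 20
Check the pairing map k ↦ (π_A(k), π_B(k)):
  0 : (0,0)
  1 : (1,0)
  2 : (2,0)
  3 : (3,0)
  4 : (2,0)  ✗ repeats pair of k=2
  5 : (1,1)
  6 : (2,1)
  7 : (3,1)
  8 : (0,2)
  9 : (1,2)
  10 : (2,2)
  11 : (3,2)
  12 : (0,3)
  13 : (1,3)
  14 : (2,3)
  15 : (3,3)
  16 : (0,4)
  17 : (1,4)
  18 : (2,4)
  19 : (3,4)
distinct pairs in image: 19 / 20 needed
  → (2,0) hit at k=2 and k=4

Answer: NOT A VALID PRODUCT — duplicate pair at indices 2,4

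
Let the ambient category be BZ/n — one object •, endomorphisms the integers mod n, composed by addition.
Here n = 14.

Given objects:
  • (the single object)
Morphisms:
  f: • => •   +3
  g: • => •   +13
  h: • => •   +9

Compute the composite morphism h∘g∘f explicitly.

  0 +3≡3 +13≡2 +9≡11  (mod 14)
⟦path⟧: +11

Answer: +11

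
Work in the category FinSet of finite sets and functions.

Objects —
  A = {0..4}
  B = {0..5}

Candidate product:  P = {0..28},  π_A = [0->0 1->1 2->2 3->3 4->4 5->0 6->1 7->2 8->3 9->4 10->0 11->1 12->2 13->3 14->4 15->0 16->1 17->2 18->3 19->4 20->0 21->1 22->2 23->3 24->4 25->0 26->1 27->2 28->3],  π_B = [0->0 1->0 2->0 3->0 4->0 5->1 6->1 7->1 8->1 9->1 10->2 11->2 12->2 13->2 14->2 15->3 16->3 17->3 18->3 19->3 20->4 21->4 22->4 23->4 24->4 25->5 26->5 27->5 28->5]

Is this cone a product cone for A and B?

Answer: NOT A VALID PRODUCT — |P|=29 ≠ |A|·|B|=30

Trace:
|A|·|B| = 5·6 = 30;  |P| = 29
  → cardinalities differ; no bijection possible.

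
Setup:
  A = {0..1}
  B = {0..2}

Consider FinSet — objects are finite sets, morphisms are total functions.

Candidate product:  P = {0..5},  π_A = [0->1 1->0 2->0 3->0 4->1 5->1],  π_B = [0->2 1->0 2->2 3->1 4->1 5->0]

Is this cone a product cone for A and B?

Answer: VALID PRODUCT

Trace:
|A|·|B| = 2·3 = 6;  |P| = 6
Check the pairing map k ↦ (π_A(k), π_B(k)):
  0 -> (1,2)
  1 -> (0,0)
  2 -> (0,2)
  3 -> (0,1)
  4 -> (1,1)
  5 -> (1,0)
distinct pairs in image: 6 / 6 needed
  → bijection onto A×B; projections well-typed.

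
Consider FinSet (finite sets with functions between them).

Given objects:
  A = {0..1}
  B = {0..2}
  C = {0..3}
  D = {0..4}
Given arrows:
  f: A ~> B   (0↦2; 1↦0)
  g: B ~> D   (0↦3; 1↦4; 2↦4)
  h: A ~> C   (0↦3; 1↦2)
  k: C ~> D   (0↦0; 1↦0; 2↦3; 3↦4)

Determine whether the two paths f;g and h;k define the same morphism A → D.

Path 1 = f;g:
  0 f~>2 g~>4
  1 f~>0 g~>3
  result₁ = (0↦4; 1↦3)
Path 2 = h;k:
  0 h~>3 k~>4
  1 h~>2 k~>3
  result₂ = (0↦4; 1↦3)
Equal? YES — commutes

Answer: COMMUTES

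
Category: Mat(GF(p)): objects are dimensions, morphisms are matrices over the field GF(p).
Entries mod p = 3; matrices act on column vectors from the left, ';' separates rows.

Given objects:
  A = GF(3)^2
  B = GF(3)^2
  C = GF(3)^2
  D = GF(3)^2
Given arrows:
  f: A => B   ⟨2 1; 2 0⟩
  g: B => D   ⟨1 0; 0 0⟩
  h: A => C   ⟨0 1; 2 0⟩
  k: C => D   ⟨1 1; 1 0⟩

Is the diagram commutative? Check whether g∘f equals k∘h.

1) trace f;g:
  e0=[1,0] f=>[2,2] g=>[2,0]
  e1=[0,1] f=>[1,0] g=>[1,0]
  result₁ = ⟨2 1; 0 0⟩
2) trace h;k:
  e0=[1,0] h=>[0,2] k=>[2,0]
  e1=[0,1] h=>[1,0] k=>[1,1]
  result₂ = ⟨2 1; 0 1⟩
Equal? differ; not commutative

Answer: DOES NOT COMMUTE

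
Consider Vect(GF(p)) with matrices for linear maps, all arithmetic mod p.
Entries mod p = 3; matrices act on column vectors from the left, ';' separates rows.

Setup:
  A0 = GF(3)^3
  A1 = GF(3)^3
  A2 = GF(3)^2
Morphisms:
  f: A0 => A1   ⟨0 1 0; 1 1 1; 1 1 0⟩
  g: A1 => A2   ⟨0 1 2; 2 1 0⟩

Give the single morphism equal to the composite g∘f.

  e0=(1,0,0) f=>(0,1,1) g=>(0,1)
  e1=(0,1,0) f=>(1,1,1) g=>(0,0)
  e2=(0,0,1) f=>(0,1,0) g=>(1,1)
⟦path⟧: ⟨0 0 1; 1 0 1⟩

Answer: ⟨0 0 1; 1 0 1⟩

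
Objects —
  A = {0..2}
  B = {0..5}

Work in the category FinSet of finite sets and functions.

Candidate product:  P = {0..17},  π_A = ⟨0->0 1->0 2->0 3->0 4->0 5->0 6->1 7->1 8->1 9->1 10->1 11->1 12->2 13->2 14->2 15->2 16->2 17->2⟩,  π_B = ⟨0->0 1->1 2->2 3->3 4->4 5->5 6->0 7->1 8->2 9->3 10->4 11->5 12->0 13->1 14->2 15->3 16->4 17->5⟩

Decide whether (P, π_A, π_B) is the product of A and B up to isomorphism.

|A|·|B| = 3·6 = 18;  |P| = 18
Check the pairing map k ↦ (π_A(k), π_B(k)):
  0 -> (0,0)
  1 -> (0,1)
  2 -> (0,2)
  3 -> (0,3)
  4 -> (0,4)
  5 -> (0,5)
  6 -> (1,0)
  7 -> (1,1)
  8 -> (1,2)
  9 -> (1,3)
  10 -> (1,4)
  11 -> (1,5)
  12 -> (2,0)
  13 -> (2,1)
  14 -> (2,2)
  15 -> (2,3)
  16 -> (2,4)
  17 -> (2,5)
distinct pairs in image: 18 / 18 needed
  → bijection onto A×B; projections well-typed.

Answer: VALID PRODUCT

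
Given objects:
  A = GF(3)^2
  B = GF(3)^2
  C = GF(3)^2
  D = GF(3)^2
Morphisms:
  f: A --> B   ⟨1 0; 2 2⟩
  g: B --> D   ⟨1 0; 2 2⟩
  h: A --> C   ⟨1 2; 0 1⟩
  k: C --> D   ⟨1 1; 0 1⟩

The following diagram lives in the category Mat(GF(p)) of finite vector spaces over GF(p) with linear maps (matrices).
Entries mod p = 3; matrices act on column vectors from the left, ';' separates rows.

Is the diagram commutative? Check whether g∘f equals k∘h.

Answer: COMMUTES

Derivation:
Along f;g (path 1):
  e0=⟨1,0⟩ f-->⟨1,2⟩ g-->⟨1,0⟩
  e1=⟨0,1⟩ f-->⟨0,2⟩ g-->⟨0,1⟩
  ⟦path⟧₁ = ⟨1 0; 0 1⟩
Along h;k (path 2):
  e0=⟨1,0⟩ h-->⟨1,0⟩ k-->⟨1,0⟩
  e1=⟨0,1⟩ h-->⟨2,1⟩ k-->⟨0,1⟩
  ⟦path⟧₂ = ⟨1 0; 0 1⟩
Equal? same morphism ✓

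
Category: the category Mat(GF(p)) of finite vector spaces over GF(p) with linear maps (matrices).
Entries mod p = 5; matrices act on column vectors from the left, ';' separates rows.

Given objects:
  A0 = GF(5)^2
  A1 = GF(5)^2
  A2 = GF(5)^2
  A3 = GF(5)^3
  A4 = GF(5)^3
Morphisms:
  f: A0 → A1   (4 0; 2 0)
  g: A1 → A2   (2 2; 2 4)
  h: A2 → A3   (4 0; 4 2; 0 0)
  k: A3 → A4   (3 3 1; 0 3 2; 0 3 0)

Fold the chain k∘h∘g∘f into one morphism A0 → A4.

Answer: (4 0; 0 0; 0 0)

Trace:
  e0=(1,0) f→(4,2) g→(2,1) h→(3,0,0) k→(4,0,0)
  e1=(0,1) f→(0,0) g→(0,0) h→(0,0,0) k→(0,0,0)
⟦path⟧: (4 0; 0 0; 0 0)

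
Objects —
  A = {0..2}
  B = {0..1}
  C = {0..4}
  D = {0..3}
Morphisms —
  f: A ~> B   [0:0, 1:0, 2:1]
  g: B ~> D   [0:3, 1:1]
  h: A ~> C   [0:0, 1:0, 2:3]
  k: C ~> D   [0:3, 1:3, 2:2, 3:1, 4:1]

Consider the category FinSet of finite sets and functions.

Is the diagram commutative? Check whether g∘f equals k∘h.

Answer: COMMUTES

Derivation:
Along f;g (path 1):
  0 f~>0 g~>3
  1 f~>0 g~>3
  2 f~>1 g~>1
  result₁ = [0:3, 1:3, 2:1]
Along h;k (path 2):
  0 h~>0 k~>3
  1 h~>0 k~>3
  2 h~>3 k~>1
  result₂ = [0:3, 1:3, 2:1]
Equal? same morphism ✓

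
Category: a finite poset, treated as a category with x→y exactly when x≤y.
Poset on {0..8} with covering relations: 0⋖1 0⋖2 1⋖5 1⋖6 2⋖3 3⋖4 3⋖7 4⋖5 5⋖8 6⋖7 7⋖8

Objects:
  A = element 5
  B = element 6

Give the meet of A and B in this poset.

Common predecessors of 5,6: {0,1}
  0 ⊑ 1
  1 ⊑ 1
glb = 1

Answer: A∧B = 1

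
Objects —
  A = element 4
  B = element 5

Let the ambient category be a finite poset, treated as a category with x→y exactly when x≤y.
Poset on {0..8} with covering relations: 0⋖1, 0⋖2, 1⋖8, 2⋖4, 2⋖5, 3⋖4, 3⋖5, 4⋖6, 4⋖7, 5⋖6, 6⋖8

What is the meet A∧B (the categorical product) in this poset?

Lower bounds of A=4 and B=5: {0,2,3}
  maximal lower bounds 2 and 3 are incomparable: neither 2⊑3 nor 3⊑2
→ no greatest lower bound exists

Answer: NO MEET EXISTS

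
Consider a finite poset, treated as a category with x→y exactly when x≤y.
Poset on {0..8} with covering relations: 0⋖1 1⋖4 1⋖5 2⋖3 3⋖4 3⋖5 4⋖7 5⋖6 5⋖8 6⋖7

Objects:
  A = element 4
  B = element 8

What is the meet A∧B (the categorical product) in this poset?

Lower bounds of A=4 and B=8: {0,1,2,3}
  maximal lower bounds 1 and 3 are incomparable: neither 1≤3 nor 3≤1
→ no greatest lower bound exists

Answer: NO MEET EXISTS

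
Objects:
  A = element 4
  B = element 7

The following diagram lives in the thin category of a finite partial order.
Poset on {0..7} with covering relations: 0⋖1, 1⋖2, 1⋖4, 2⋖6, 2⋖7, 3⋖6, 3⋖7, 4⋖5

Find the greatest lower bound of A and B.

Answer: A∧B = 1

Work:
Common predecessors of 4,7: {0,1}
  0 ≤ 1
  1 ≤ 1
glb = 1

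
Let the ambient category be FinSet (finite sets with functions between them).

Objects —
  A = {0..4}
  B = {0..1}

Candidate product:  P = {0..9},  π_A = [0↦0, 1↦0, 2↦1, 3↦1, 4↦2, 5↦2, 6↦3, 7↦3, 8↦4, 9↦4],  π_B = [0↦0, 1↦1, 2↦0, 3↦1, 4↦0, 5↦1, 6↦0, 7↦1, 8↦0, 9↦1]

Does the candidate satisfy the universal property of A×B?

|A|·|B| = 5·2 = 10;  |P| = 10
Check the pairing map k ↦ (π_A(k), π_B(k)):
  0 ↦ (0,0)
  1 ↦ (0,1)
  2 ↦ (1,0)
  3 ↦ (1,1)
  4 ↦ (2,0)
  5 ↦ (2,1)
  6 ↦ (3,0)
  7 ↦ (3,1)
  8 ↦ (4,0)
  9 ↦ (4,1)
distinct pairs in image: 10 / 10 needed
  → bijection onto A×B; projections well-typed.

Answer: VALID PRODUCT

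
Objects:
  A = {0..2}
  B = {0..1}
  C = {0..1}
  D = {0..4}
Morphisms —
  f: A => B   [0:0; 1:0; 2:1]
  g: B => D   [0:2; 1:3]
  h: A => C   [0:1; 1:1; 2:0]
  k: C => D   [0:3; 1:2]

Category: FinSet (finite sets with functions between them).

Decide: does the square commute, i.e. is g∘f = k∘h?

Answer: COMMUTES

Derivation:
Along f;g (path 1):
  0 f=>0 g=>2
  1 f=>0 g=>2
  2 f=>1 g=>3
  composite₁ = [0:2; 1:2; 2:3]
Along h;k (path 2):
  0 h=>1 k=>2
  1 h=>1 k=>2
  2 h=>0 k=>3
  composite₂ = [0:2; 1:2; 2:3]
Equal? equal; square commutes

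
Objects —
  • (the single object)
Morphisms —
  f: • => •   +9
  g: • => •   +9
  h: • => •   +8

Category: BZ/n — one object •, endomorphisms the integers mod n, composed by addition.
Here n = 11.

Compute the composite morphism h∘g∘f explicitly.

  0 +9≡9 +9≡7 +8≡4  (mod 11)
composite: +4

Answer: +4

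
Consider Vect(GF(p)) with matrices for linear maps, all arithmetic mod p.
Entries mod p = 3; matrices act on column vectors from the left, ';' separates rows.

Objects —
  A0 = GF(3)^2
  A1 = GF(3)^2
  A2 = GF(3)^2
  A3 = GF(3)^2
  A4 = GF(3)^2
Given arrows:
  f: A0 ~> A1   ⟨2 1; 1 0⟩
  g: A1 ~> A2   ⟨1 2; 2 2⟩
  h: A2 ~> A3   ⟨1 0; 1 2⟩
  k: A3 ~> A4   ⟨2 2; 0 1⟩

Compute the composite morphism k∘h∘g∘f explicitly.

  e0=⟨1,0⟩ f~>⟨2,1⟩ g~>⟨1,0⟩ h~>⟨1,1⟩ k~>⟨1,1⟩
  e1=⟨0,1⟩ f~>⟨1,0⟩ g~>⟨1,2⟩ h~>⟨1,2⟩ k~>⟨0,2⟩
⟦path⟧: ⟨1 0; 1 2⟩

Answer: ⟨1 0; 1 2⟩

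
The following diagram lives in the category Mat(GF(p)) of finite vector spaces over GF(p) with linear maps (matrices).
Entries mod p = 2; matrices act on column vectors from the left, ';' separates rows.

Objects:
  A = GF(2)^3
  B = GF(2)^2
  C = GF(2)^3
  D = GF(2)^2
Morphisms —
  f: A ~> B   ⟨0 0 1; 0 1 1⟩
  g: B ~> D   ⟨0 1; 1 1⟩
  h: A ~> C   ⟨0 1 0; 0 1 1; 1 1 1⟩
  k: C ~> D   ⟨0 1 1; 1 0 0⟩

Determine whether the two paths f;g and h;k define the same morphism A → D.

1) trace f;g:
  e0=(1,0,0) f~>(0,0) g~>(0,0)
  e1=(0,1,0) f~>(0,1) g~>(1,1)
  e2=(0,0,1) f~>(1,1) g~>(1,0)
  ⟦path⟧₁ = ⟨0 1 1; 0 1 0⟩
2) trace h;k:
  e0=(1,0,0) h~>(0,0,1) k~>(1,0)
  e1=(0,1,0) h~>(1,1,1) k~>(0,1)
  e2=(0,0,1) h~>(0,1,1) k~>(0,0)
  ⟦path⟧₂ = ⟨1 0 0; 0 1 0⟩
Equal? differ; not commutative

Answer: DOES NOT COMMUTE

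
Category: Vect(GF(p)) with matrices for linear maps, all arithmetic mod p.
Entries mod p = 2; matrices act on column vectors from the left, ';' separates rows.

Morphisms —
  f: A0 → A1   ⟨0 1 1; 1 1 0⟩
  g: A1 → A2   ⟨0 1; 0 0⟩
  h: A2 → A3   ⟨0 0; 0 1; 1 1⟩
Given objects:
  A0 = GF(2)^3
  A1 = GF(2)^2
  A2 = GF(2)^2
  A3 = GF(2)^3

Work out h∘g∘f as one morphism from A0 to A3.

Answer: ⟨0 0 0; 0 0 0; 1 1 0⟩

Work:
  e0=⟨1,0,0⟩ f→⟨0,1⟩ g→⟨1,0⟩ h→⟨0,0,1⟩
  e1=⟨0,1,0⟩ f→⟨1,1⟩ g→⟨1,0⟩ h→⟨0,0,1⟩
  e2=⟨0,0,1⟩ f→⟨1,0⟩ g→⟨0,0⟩ h→⟨0,0,0⟩
result: ⟨0 0 0; 0 0 0; 1 1 0⟩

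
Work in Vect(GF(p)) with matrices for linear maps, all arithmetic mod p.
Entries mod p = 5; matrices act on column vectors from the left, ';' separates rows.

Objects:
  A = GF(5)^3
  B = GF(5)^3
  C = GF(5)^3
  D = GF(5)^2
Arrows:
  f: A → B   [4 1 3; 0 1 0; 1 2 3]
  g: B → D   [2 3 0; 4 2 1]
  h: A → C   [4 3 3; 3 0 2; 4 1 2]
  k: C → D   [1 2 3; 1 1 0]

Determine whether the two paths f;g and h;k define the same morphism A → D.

1) trace f;g:
  e0=⟨1,0,0⟩ f→⟨4,0,1⟩ g→⟨3,2⟩
  e1=⟨0,1,0⟩ f→⟨1,1,2⟩ g→⟨0,3⟩
  e2=⟨0,0,1⟩ f→⟨3,0,3⟩ g→⟨1,0⟩
  composite₁ = [3 0 1; 2 3 0]
2) trace h;k:
  e0=⟨1,0,0⟩ h→⟨4,3,4⟩ k→⟨2,2⟩
  e1=⟨0,1,0⟩ h→⟨3,0,1⟩ k→⟨1,3⟩
  e2=⟨0,0,1⟩ h→⟨3,2,2⟩ k→⟨3,0⟩
  composite₂ = [2 1 3; 2 3 0]
Equal? distinct morphisms ✗

Answer: DOES NOT COMMUTE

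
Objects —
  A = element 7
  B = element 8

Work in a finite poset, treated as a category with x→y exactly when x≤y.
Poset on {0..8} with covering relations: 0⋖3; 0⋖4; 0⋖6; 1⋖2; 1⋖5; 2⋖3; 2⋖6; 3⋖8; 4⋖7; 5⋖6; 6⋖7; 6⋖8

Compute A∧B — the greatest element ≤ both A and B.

Answer: A∧B = 6

Work:
{x : x⊑A ∧ x⊑B} = {0,1,2,5,6}  (A=7, B=8)
  0 ⊑ 6
  1 ⊑ 6
  2 ⊑ 6
  5 ⊑ 6
  6 ⊑ 6
glb = 6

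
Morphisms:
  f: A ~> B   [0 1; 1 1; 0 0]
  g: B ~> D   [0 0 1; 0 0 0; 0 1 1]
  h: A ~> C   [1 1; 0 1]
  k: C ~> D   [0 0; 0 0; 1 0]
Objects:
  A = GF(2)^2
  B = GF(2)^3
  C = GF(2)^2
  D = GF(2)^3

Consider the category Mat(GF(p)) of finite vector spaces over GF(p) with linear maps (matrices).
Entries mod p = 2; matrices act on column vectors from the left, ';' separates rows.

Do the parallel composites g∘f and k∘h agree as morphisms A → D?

Answer: COMMUTES

Derivation:
Path 1 = f;g:
  e0=(1,0) f~>(0,1,0) g~>(0,0,1)
  e1=(0,1) f~>(1,1,0) g~>(0,0,1)
  composite₁ = [0 0; 0 0; 1 1]
Path 2 = h;k:
  e0=(1,0) h~>(1,0) k~>(0,0,1)
  e1=(0,1) h~>(1,1) k~>(0,0,1)
  composite₂ = [0 0; 0 0; 1 1]
Equal? same morphism ✓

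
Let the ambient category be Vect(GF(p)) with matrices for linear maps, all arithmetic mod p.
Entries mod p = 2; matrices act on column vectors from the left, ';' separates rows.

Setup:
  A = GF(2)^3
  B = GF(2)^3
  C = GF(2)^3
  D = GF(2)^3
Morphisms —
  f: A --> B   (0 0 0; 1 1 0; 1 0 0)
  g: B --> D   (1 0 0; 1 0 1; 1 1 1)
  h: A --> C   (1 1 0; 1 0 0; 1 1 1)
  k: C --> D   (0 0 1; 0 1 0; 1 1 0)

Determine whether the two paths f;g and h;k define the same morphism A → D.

1) trace f;g:
  e0=(1,0,0) f-->(0,1,1) g-->(0,1,0)
  e1=(0,1,0) f-->(0,1,0) g-->(0,0,1)
  e2=(0,0,1) f-->(0,0,0) g-->(0,0,0)
  result₁ = (0 0 0; 1 0 0; 0 1 0)
2) trace h;k:
  e0=(1,0,0) h-->(1,1,1) k-->(1,1,0)
  e1=(0,1,0) h-->(1,0,1) k-->(1,0,1)
  e2=(0,0,1) h-->(0,0,1) k-->(1,0,0)
  result₂ = (1 1 1; 1 0 0; 0 1 0)
Equal? distinct morphisms ✗

Answer: DOES NOT COMMUTE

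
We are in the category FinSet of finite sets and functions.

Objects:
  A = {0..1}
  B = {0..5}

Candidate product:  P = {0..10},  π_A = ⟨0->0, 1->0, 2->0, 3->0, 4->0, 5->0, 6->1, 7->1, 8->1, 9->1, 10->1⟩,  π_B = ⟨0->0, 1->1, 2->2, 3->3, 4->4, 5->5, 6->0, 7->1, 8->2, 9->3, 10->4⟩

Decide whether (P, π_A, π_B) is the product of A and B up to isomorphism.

|A|·|B| = 2·6 = 12;  |P| = 11
  → cardinalities differ; no bijection possible.

Answer: NOT A VALID PRODUCT — |P|=11 ≠ |A|·|B|=12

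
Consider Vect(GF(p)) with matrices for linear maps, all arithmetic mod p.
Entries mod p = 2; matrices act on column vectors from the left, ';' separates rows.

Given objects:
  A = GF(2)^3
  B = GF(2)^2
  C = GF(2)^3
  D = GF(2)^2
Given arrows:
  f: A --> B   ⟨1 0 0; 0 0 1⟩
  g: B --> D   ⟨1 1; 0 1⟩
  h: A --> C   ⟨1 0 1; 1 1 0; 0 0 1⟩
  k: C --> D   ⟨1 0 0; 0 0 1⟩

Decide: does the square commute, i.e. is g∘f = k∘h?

Answer: COMMUTES

Derivation:
Along f;g (path 1):
  e0=⟨1,0,0⟩ f-->⟨1,0⟩ g-->⟨1,0⟩
  e1=⟨0,1,0⟩ f-->⟨0,0⟩ g-->⟨0,0⟩
  e2=⟨0,0,1⟩ f-->⟨0,1⟩ g-->⟨1,1⟩
  ⟦path⟧₁ = ⟨1 0 1; 0 0 1⟩
Along h;k (path 2):
  e0=⟨1,0,0⟩ h-->⟨1,1,0⟩ k-->⟨1,0⟩
  e1=⟨0,1,0⟩ h-->⟨0,1,0⟩ k-->⟨0,0⟩
  e2=⟨0,0,1⟩ h-->⟨1,0,1⟩ k-->⟨1,1⟩
  ⟦path⟧₂ = ⟨1 0 1; 0 0 1⟩
Equal? same morphism ✓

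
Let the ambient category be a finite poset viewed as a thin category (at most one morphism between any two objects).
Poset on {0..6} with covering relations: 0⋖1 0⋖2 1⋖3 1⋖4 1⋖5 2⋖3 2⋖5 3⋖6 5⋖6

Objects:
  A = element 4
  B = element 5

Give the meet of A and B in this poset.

Answer: A∧B = 1

Trace:
Common predecessors of 4,5: {0,1}
  0 <= 1
  1 <= 1
glb = 1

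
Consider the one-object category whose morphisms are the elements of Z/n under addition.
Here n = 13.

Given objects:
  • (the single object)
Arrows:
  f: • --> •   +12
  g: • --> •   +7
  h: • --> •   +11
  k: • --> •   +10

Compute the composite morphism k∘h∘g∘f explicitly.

Answer: +1

Work:
  0 +12≡12 +7≡6 +11≡4 +10≡1  (mod 13)
result: +1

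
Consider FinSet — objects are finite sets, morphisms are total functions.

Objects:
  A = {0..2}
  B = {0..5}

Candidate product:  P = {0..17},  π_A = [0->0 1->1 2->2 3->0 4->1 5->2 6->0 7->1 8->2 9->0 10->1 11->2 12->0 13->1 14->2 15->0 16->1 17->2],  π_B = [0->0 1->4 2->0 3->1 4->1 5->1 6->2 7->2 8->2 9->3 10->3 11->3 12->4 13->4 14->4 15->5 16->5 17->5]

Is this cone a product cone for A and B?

Answer: NOT A VALID PRODUCT — duplicate pair at indices 13,1

Derivation:
|A|·|B| = 3·6 = 18;  |P| = 18
Check the pairing map k ↦ (π_A(k), π_B(k)):
  0 -> (0,0)
  1 -> (1,4)
  2 -> (2,0)
  3 -> (0,1)
  4 -> (1,1)
  5 -> (2,1)
  6 -> (0,2)
  7 -> (1,2)
  8 -> (2,2)
  9 -> (0,3)
  10 -> (1,3)
  11 -> (2,3)
  12 -> (0,4)
  13 -> (1,4)  ✗ repeats pair of k=1
  14 -> (2,4)
  15 -> (0,5)
  16 -> (1,5)
  17 -> (2,5)
distinct pairs in image: 17 / 18 needed
  → (1,4) hit at k=1 and k=13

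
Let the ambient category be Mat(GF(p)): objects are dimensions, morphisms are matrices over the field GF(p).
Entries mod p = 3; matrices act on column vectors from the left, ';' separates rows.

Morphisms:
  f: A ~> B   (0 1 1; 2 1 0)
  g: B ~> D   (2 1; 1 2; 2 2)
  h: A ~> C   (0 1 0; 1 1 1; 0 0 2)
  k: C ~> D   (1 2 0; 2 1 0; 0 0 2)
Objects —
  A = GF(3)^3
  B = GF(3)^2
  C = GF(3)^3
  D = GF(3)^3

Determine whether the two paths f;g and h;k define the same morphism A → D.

Along f;g (path 1):
  e0=⟨1,0,0⟩ f~>⟨0,2⟩ g~>⟨2,1,1⟩
  e1=⟨0,1,0⟩ f~>⟨1,1⟩ g~>⟨0,0,1⟩
  e2=⟨0,0,1⟩ f~>⟨1,0⟩ g~>⟨2,1,2⟩
  composite₁ = (2 0 2; 1 0 1; 1 1 2)
Along h;k (path 2):
  e0=⟨1,0,0⟩ h~>⟨0,1,0⟩ k~>⟨2,1,0⟩
  e1=⟨0,1,0⟩ h~>⟨1,1,0⟩ k~>⟨0,0,0⟩
  e2=⟨0,0,1⟩ h~>⟨0,1,2⟩ k~>⟨2,1,1⟩
  composite₂ = (2 0 2; 1 0 1; 0 0 1)
Equal? differ; not commutative

Answer: DOES NOT COMMUTE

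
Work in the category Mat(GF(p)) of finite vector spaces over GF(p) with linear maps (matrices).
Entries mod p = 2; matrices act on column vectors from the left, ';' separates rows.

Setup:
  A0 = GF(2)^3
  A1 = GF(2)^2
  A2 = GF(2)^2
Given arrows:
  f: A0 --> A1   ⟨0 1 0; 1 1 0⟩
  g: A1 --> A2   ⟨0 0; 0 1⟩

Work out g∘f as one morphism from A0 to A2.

  e0=⟨1,0,0⟩ f-->⟨0,1⟩ g-->⟨0,1⟩
  e1=⟨0,1,0⟩ f-->⟨1,1⟩ g-->⟨0,1⟩
  e2=⟨0,0,1⟩ f-->⟨0,0⟩ g-->⟨0,0⟩
result: ⟨0 0 0; 1 1 0⟩

Answer: ⟨0 0 0; 1 1 0⟩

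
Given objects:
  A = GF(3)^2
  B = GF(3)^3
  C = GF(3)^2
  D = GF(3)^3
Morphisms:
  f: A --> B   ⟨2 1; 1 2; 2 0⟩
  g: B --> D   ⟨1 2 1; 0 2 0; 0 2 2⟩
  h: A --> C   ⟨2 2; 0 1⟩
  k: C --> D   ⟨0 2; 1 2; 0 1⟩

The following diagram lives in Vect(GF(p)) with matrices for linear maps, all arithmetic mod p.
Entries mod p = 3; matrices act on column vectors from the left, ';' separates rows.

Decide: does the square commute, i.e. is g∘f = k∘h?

Answer: COMMUTES

Trace:
1) trace f;g:
  e0=⟨1,0⟩ f-->⟨2,1,2⟩ g-->⟨0,2,0⟩
  e1=⟨0,1⟩ f-->⟨1,2,0⟩ g-->⟨2,1,1⟩
  ⟦path⟧₁ = ⟨0 2; 2 1; 0 1⟩
2) trace h;k:
  e0=⟨1,0⟩ h-->⟨2,0⟩ k-->⟨0,2,0⟩
  e1=⟨0,1⟩ h-->⟨2,1⟩ k-->⟨2,1,1⟩
  ⟦path⟧₂ = ⟨0 2; 2 1; 0 1⟩
Equal? same morphism ✓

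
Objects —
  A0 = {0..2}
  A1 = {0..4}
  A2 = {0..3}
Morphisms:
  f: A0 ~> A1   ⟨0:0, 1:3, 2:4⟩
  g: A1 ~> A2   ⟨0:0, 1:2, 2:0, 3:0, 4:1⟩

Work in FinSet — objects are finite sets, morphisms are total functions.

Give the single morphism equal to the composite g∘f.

  0 f~>0 g~>0
  1 f~>3 g~>0
  2 f~>4 g~>1
composite: ⟨0:0, 1:0, 2:1⟩

Answer: ⟨0:0, 1:0, 2:1⟩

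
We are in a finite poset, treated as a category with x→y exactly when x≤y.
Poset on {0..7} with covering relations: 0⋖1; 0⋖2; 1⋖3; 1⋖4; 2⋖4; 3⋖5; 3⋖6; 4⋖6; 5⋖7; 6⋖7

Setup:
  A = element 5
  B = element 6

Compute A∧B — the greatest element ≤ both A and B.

Lower bounds of A=5 and B=6: {0,1,3}
  0 ⊑ 3
  1 ⊑ 3
  3 ⊑ 3
glb = 3

Answer: A∧B = 3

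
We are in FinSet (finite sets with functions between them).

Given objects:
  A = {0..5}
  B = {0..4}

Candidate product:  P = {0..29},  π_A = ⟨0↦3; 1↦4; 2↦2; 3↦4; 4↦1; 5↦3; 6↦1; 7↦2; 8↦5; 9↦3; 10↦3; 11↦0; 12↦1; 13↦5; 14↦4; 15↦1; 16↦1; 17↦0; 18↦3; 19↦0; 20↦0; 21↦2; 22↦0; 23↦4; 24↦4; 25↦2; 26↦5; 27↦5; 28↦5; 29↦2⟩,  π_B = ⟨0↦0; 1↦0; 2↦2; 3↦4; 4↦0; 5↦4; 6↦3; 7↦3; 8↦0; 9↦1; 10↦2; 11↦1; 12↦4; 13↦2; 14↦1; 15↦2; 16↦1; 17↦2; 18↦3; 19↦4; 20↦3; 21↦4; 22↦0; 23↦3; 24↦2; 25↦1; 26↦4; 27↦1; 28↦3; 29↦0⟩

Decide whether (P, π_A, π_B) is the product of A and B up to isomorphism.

Answer: VALID PRODUCT

Trace:
|A|·|B| = 6·5 = 30;  |P| = 30
Check the pairing map k ↦ (π_A(k), π_B(k)):
  0 ↦ (3,0)
  1 ↦ (4,0)
  2 ↦ (2,2)
  3 ↦ (4,4)
  4 ↦ (1,0)
  5 ↦ (3,4)
  6 ↦ (1,3)
  7 ↦ (2,3)
  8 ↦ (5,0)
  9 ↦ (3,1)
  10 ↦ (3,2)
  11 ↦ (0,1)
  12 ↦ (1,4)
  13 ↦ (5,2)
  14 ↦ (4,1)
  15 ↦ (1,2)
  16 ↦ (1,1)
  17 ↦ (0,2)
  18 ↦ (3,3)
  19 ↦ (0,4)
  20 ↦ (0,3)
  21 ↦ (2,4)
  22 ↦ (0,0)
  23 ↦ (4,3)
  24 ↦ (4,2)
  25 ↦ (2,1)
  26 ↦ (5,4)
  27 ↦ (5,1)
  28 ↦ (5,3)
  29 ↦ (2,0)
distinct pairs in image: 30 / 30 needed
  → bijection onto A×B; projections well-typed.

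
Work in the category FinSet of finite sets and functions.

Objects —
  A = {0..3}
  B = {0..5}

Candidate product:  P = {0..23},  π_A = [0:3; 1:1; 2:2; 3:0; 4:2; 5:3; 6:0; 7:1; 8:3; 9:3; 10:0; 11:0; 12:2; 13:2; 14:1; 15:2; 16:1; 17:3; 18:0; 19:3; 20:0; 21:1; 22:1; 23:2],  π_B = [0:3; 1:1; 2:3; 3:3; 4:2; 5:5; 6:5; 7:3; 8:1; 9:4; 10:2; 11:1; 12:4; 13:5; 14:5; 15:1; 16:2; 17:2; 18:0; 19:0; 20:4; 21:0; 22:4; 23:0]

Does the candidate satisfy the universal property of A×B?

|A|·|B| = 4·6 = 24;  |P| = 24
Check the pairing map k ↦ (π_A(k), π_B(k)):
  0 : (3,3)
  1 : (1,1)
  2 : (2,3)
  3 : (0,3)
  4 : (2,2)
  5 : (3,5)
  6 : (0,5)
  7 : (1,3)
  8 : (3,1)
  9 : (3,4)
  10 : (0,2)
  11 : (0,1)
  12 : (2,4)
  13 : (2,5)
  14 : (1,5)
  15 : (2,1)
  16 : (1,2)
  17 : (3,2)
  18 : (0,0)
  19 : (3,0)
  20 : (0,4)
  21 : (1,0)
  22 : (1,4)
  23 : (2,0)
distinct pairs in image: 24 / 24 needed
  → bijection onto A×B; projections well-typed.

Answer: VALID PRODUCT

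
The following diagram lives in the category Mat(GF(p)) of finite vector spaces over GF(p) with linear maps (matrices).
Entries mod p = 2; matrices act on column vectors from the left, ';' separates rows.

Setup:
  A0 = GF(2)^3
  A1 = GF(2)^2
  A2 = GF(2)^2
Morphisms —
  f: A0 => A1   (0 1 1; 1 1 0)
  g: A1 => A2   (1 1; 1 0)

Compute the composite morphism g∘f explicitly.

  e0=⟨1,0,0⟩ f=>⟨0,1⟩ g=>⟨1,0⟩
  e1=⟨0,1,0⟩ f=>⟨1,1⟩ g=>⟨0,1⟩
  e2=⟨0,0,1⟩ f=>⟨1,0⟩ g=>⟨1,1⟩
⟦path⟧: (1 0 1; 0 1 1)

Answer: (1 0 1; 0 1 1)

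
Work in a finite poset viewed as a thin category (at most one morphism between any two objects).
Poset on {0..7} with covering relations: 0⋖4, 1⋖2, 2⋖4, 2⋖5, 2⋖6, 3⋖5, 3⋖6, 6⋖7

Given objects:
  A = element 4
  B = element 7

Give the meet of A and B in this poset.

Lower bounds of A=4 and B=7: {1,2}
  1 ≤ 2
  2 ≤ 2
glb = 2

Answer: A∧B = 2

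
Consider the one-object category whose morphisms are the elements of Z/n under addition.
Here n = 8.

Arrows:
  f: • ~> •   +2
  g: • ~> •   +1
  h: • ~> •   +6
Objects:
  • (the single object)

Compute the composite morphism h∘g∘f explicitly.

  0 +2≡2 +1≡3 +6≡1  (mod 8)
⟦path⟧: +1

Answer: +1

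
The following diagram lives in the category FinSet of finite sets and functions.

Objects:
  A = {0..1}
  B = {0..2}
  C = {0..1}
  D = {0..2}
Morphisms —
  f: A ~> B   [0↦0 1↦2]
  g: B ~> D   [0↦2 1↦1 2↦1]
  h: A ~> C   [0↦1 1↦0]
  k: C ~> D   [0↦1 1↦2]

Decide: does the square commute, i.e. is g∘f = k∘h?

1) trace f;g:
  0 f~>0 g~>2
  1 f~>2 g~>1
  composite₁ = [0↦2 1↦1]
2) trace h;k:
  0 h~>1 k~>2
  1 h~>0 k~>1
  composite₂ = [0↦2 1↦1]
Equal? same morphism ✓

Answer: COMMUTES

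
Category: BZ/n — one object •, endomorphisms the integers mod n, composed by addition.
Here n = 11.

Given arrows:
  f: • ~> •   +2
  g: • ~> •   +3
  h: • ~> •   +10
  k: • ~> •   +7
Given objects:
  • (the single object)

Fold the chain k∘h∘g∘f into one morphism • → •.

Answer: +0

Derivation:
  0 +2≡2 +3≡5 +10≡4 +7≡0  (mod 11)
composite: +0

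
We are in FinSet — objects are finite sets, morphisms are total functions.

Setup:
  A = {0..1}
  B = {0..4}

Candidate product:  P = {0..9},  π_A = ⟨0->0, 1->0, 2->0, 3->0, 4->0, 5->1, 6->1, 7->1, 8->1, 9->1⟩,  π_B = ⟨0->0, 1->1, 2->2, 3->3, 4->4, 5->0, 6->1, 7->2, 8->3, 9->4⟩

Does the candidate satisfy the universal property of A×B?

|A|·|B| = 2·5 = 10;  |P| = 10
Check the pairing map k ↦ (π_A(k), π_B(k)):
  0 -> (0,0)
  1 -> (0,1)
  2 -> (0,2)
  3 -> (0,3)
  4 -> (0,4)
  5 -> (1,0)
  6 -> (1,1)
  7 -> (1,2)
  8 -> (1,3)
  9 -> (1,4)
distinct pairs in image: 10 / 10 needed
  → bijection onto A×B; projections well-typed.

Answer: VALID PRODUCT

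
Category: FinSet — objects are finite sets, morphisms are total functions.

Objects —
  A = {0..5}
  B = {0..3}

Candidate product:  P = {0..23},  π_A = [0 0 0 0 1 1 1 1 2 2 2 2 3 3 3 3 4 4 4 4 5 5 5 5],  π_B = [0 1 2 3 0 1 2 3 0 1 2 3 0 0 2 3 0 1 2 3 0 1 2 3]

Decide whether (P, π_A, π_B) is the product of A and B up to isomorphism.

|A|·|B| = 6·4 = 24;  |P| = 24
Check the pairing map k ↦ (π_A(k), π_B(k)):
  0 : (0,0)
  1 : (0,1)
  2 : (0,2)
  3 : (0,3)
  4 : (1,0)
  5 : (1,1)
  6 : (1,2)
  7 : (1,3)
  8 : (2,0)
  9 : (2,1)
  10 : (2,2)
  11 : (2,3)
  12 : (3,0)
  13 : (3,0)  ✗ repeats pair of k=12
  14 : (3,2)
  15 : (3,3)
  16 : (4,0)
  17 : (4,1)
  18 : (4,2)
  19 : (4,3)
  20 : (5,0)
  21 : (5,1)
  22 : (5,2)
  23 : (5,3)
distinct pairs in image: 23 / 24 needed
  → (3,0) hit at k=12 and k=13

Answer: NOT A VALID PRODUCT — duplicate pair at indices 12,13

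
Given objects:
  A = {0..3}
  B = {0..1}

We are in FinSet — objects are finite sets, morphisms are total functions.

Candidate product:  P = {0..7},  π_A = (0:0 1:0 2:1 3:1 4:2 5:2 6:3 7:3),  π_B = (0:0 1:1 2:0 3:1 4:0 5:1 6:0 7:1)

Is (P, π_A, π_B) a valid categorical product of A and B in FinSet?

Answer: VALID PRODUCT

Trace:
|A|·|B| = 4·2 = 8;  |P| = 8
Check the pairing map k ↦ (π_A(k), π_B(k)):
  0 : (0,0)
  1 : (0,1)
  2 : (1,0)
  3 : (1,1)
  4 : (2,0)
  5 : (2,1)
  6 : (3,0)
  7 : (3,1)
distinct pairs in image: 8 / 8 needed
  → bijection onto A×B; projections well-typed.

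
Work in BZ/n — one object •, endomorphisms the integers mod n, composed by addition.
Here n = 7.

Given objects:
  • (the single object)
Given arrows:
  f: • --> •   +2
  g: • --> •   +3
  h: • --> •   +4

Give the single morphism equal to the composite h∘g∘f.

Answer: +2

Trace:
  0 +2≡2 +3≡5 +4≡2  (mod 7)
composite: +2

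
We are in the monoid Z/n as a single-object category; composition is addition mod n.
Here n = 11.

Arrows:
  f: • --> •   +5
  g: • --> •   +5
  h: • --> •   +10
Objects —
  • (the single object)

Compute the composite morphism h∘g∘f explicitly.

Answer: +9

Work:
  0 +5≡5 +5≡10 +10≡9  (mod 11)
composite: +9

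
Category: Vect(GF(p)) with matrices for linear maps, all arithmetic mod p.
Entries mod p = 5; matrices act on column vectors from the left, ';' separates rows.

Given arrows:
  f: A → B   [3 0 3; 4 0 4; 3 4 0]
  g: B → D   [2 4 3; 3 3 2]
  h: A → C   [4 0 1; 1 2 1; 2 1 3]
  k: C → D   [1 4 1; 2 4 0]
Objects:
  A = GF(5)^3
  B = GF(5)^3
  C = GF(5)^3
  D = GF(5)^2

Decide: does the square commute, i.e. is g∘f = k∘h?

Answer: DOES NOT COMMUTE

Derivation:
1) trace f;g:
  e0=⟨1,0,0⟩ f→⟨3,4,3⟩ g→⟨1,2⟩
  e1=⟨0,1,0⟩ f→⟨0,0,4⟩ g→⟨2,3⟩
  e2=⟨0,0,1⟩ f→⟨3,4,0⟩ g→⟨2,1⟩
  ⟦path⟧₁ = [1 2 2; 2 3 1]
2) trace h;k:
  e0=⟨1,0,0⟩ h→⟨4,1,2⟩ k→⟨0,2⟩
  e1=⟨0,1,0⟩ h→⟨0,2,1⟩ k→⟨4,3⟩
  e2=⟨0,0,1⟩ h→⟨1,1,3⟩ k→⟨3,1⟩
  ⟦path⟧₂ = [0 4 3; 2 3 1]
Equal? differ; not commutative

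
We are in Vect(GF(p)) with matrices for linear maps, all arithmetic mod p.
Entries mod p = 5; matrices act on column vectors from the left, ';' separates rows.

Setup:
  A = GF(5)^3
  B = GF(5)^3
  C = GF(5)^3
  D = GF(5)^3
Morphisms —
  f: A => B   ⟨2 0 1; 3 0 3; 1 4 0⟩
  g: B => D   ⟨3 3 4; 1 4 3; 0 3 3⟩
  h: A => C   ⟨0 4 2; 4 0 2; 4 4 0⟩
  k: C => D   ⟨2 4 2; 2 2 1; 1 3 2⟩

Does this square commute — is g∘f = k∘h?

Answer: DOES NOT COMMUTE

Derivation:
1) trace f;g:
  e0=(1,0,0) f=>(2,3,1) g=>(4,2,2)
  e1=(0,1,0) f=>(0,0,4) g=>(1,2,2)
  e2=(0,0,1) f=>(1,3,0) g=>(2,3,4)
  ⟦path⟧₁ = ⟨4 1 2; 2 2 3; 2 2 4⟩
2) trace h;k:
  e0=(1,0,0) h=>(0,4,4) k=>(4,2,0)
  e1=(0,1,0) h=>(4,0,4) k=>(1,2,2)
  e2=(0,0,1) h=>(2,2,0) k=>(2,3,3)
  ⟦path⟧₂ = ⟨4 1 2; 2 2 3; 0 2 3⟩
Equal? NO — does not commute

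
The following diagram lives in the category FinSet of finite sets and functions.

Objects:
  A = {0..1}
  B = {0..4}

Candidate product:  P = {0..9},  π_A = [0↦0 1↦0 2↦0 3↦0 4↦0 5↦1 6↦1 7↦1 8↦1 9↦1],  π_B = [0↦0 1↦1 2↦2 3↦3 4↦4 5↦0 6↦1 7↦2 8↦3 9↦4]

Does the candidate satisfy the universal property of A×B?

|A|·|B| = 2·5 = 10;  |P| = 10
Check the pairing map k ↦ (π_A(k), π_B(k)):
  0 ↦ (0,0)
  1 ↦ (0,1)
  2 ↦ (0,2)
  3 ↦ (0,3)
  4 ↦ (0,4)
  5 ↦ (1,0)
  6 ↦ (1,1)
  7 ↦ (1,2)
  8 ↦ (1,3)
  9 ↦ (1,4)
distinct pairs in image: 10 / 10 needed
  → bijection onto A×B; projections well-typed.

Answer: VALID PRODUCT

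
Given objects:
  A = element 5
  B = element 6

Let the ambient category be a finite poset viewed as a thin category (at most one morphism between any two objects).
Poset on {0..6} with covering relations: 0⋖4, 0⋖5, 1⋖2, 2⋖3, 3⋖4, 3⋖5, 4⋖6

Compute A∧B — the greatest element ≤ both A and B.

Lower bounds of A=5 and B=6: {0,1,2,3}
  maximal lower bounds 0 and 3 are incomparable: neither 0<=3 nor 3<=0
→ no greatest lower bound exists

Answer: NO MEET EXISTS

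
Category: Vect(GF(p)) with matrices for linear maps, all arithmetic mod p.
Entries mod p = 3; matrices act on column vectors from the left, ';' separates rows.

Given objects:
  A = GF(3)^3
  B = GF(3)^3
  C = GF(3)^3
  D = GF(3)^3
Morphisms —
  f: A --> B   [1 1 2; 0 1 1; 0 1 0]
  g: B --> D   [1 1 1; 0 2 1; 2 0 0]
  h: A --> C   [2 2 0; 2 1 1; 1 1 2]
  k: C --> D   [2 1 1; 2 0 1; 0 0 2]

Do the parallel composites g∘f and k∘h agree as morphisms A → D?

1) trace f;g:
  e0=(1,0,0) f-->(1,0,0) g-->(1,0,2)
  e1=(0,1,0) f-->(1,1,1) g-->(0,0,2)
  e2=(0,0,1) f-->(2,1,0) g-->(0,2,1)
  composite₁ = [1 0 0; 0 0 2; 2 2 1]
2) trace h;k:
  e0=(1,0,0) h-->(2,2,1) k-->(1,2,2)
  e1=(0,1,0) h-->(2,1,1) k-->(0,2,2)
  e2=(0,0,1) h-->(0,1,2) k-->(0,2,1)
  composite₂ = [1 0 0; 2 2 2; 2 2 1]
Equal? distinct morphisms ✗

Answer: DOES NOT COMMUTE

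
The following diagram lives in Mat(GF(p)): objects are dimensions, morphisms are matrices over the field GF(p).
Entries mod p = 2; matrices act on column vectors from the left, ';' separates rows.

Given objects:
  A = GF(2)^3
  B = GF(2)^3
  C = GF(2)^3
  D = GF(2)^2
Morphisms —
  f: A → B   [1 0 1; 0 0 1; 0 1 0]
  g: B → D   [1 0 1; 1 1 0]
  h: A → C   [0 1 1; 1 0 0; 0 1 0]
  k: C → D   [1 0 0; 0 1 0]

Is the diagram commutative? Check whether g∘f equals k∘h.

Answer: DOES NOT COMMUTE

Trace:
Path 1 = f;g:
  e0=[1,0,0] f→[1,0,0] g→[1,1]
  e1=[0,1,0] f→[0,0,1] g→[1,0]
  e2=[0,0,1] f→[1,1,0] g→[1,0]
  result₁ = [1 1 1; 1 0 0]
Path 2 = h;k:
  e0=[1,0,0] h→[0,1,0] k→[0,1]
  e1=[0,1,0] h→[1,0,1] k→[1,0]
  e2=[0,0,1] h→[1,0,0] k→[1,0]
  result₂ = [0 1 1; 1 0 0]
Equal? NO — does not commute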